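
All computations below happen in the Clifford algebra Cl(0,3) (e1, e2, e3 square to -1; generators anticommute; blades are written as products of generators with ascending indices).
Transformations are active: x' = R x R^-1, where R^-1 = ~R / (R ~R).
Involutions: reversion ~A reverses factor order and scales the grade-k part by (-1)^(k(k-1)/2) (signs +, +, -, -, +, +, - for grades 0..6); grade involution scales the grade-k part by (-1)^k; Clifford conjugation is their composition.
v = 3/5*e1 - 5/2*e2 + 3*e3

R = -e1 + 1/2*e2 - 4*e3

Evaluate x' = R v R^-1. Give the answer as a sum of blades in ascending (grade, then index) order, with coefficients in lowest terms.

~R = -e1 + 1/2*e2 - 4*e3, and R ~R = -69/4, so R^-1 = ~R / (-69/4).
R v = 277/20 + 11/5*e1 e2 - 3/5*e1 e3 - 17/2*e2 e3
Answer: 347/345*e1 + 1171/690*e2 + 1181/345*e3


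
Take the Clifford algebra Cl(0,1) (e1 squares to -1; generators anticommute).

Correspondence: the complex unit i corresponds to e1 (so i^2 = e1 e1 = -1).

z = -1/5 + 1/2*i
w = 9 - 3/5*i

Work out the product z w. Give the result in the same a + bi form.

In blades: z = -1/5 + 1/2*e1, w = 9 - 3/5*e1.
Distribute z over w term by term (generator squares from the signature, products reordered to ascending indices): (-1/5)*w = -9/5 + 3/25*e1; (1/2*e1)*w = 3/10 + 9/2*e1.
Sum: -3/2 + 231/50*e1; translating back through the correspondence:
Answer: -3/2 + 231/50*i


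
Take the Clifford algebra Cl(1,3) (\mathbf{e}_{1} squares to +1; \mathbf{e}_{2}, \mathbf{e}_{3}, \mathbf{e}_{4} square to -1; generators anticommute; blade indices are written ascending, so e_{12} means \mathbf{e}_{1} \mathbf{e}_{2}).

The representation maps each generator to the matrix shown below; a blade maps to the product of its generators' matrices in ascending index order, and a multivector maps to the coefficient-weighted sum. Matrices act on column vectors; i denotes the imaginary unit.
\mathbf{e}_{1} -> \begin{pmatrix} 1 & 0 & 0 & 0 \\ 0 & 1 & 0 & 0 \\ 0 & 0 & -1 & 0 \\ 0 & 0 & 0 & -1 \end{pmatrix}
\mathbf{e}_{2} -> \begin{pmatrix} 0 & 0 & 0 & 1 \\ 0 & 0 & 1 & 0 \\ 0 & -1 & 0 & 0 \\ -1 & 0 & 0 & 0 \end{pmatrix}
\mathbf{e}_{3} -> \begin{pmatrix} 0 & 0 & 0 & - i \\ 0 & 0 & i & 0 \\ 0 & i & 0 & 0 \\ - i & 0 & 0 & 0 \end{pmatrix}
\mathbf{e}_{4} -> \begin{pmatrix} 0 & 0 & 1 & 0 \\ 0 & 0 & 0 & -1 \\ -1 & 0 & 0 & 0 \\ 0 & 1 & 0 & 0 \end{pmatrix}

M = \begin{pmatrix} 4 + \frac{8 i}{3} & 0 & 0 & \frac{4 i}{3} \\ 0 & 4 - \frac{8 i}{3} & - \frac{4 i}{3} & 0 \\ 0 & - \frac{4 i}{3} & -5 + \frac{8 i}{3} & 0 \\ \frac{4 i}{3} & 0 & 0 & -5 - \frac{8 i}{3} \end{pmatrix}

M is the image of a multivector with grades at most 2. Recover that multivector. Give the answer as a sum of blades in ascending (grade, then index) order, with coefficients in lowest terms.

Method: the blade images are trace-orthogonal — tr(rho(e_A) rho(e_B)^-1) = 4 if A = B and 0 otherwise — and rho(e_A)^-1 = (e_A)^2 * rho(e_A) with (e_A)^2 = +1 or -1, so the coefficient of e_A in the preimage is (e_A)^2 * tr(M rho(e_A))/4.
Nonzero projections over blades of grade <= 2: 1: (1)^2 = +1, tr(M 1) = -2, coefficient -\frac{1}{2}; e_{1}: (e_{1})^2 = +1, tr(M rho(e_{1})) = 18, coefficient \frac{9}{2}; e_{3}: (e_{3})^2 = -1, tr(M rho(e_{3})) = \frac{16}{3}, coefficient -\frac{4}{3}; e_{23}: (e_{23})^2 = -1, tr(M rho(e_{23})) = \frac{32}{3}, coefficient -\frac{8}{3}. Every other blade of grade <= 2 projects to 0.
Answer: -\frac{1}{2} + \frac{9}{2} e_{1} - \frac{4}{3} e_{3} - \frac{8}{3} e_{23}


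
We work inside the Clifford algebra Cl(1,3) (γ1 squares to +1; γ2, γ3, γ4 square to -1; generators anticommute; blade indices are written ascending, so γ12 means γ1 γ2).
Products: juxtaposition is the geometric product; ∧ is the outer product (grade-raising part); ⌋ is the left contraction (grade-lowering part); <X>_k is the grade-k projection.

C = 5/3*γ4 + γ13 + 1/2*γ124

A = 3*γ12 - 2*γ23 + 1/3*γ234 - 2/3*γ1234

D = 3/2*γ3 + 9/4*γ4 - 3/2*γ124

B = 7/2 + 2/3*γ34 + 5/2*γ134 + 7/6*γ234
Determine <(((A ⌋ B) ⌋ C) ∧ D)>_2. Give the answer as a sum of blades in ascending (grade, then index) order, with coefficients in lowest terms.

step 1: 7/18 + 7/3*γ4
step 2: -35/9 + 35/54*γ4 - 7/6*γ12 + 7/18*γ13 + 7/36*γ124
step 3: -35/6*γ3 - 35/4*γ4 - 35/36*γ34 - 7/4*γ123 + 77/24*γ124 + 7/8*γ134 - 7/24*γ1234
step 4: -35/36*γ34
Answer: -35/36*γ34


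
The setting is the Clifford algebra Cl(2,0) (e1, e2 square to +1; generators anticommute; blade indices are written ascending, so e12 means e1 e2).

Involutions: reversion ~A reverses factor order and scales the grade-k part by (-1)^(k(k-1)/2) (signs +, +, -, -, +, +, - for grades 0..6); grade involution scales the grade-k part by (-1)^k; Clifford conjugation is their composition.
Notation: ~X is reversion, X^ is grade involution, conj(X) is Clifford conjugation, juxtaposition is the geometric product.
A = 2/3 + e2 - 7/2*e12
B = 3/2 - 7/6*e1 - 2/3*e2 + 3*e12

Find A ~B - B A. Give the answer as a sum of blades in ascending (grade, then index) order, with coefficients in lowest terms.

first term: -61/6 + 41/9*e1 - 109/36*e2 - 73/12*e12
second term: 65/6 - 1/9*e1 + 185/36*e2 - 53/12*e12
Answer: -21 + 14/3*e1 - 49/6*e2 - 5/3*e12


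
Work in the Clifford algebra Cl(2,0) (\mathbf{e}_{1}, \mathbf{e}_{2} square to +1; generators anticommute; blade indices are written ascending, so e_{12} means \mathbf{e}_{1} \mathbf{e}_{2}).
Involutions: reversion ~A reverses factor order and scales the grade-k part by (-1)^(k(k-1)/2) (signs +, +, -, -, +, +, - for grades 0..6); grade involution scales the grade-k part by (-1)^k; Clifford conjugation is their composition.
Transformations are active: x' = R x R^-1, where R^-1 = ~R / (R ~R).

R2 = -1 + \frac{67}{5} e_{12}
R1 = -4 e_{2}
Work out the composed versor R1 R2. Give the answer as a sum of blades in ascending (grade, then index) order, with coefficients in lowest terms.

Distribute over the terms of R1 (each basis-blade product reordered to ascending indices, repeated generators contracted through their squares):
(-4 e_{2}) R2 = \frac{268}{5} e_{1} + 4 e_{2}
Answer: \frac{268}{5} e_{1} + 4 e_{2}


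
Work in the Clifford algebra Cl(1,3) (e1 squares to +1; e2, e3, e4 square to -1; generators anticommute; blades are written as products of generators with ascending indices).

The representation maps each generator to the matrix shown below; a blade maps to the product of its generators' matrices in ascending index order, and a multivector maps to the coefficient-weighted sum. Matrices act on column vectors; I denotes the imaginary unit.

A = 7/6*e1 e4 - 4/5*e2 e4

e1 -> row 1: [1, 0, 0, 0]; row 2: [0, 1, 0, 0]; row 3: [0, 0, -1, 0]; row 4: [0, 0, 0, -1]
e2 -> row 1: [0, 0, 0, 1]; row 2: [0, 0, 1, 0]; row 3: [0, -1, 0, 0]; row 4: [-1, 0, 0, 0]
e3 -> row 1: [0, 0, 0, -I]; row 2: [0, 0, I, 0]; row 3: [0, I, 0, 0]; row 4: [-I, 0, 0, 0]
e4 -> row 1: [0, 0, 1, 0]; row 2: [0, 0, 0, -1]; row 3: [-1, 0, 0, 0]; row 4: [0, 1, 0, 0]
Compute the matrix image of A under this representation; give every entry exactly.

Bivector images (products of the table entries): rho(e1 e4) = rho(e1)rho(e4) = row 1: [0, 0, 1, 0]; row 2: [0, 0, 0, -1]; row 3: [1, 0, 0, 0]; row 4: [0, -1, 0, 0]; rho(e2 e4) = rho(e2)rho(e4) = row 1: [0, 1, 0, 0]; row 2: [-1, 0, 0, 0]; row 3: [0, 0, 0, 1]; row 4: [0, 0, -1, 0].
M = (7/6)*rho(e1 e4) + (-4/5)*rho(e2 e4), summed entrywise:
Answer: row 1: [0, -4/5, 7/6, 0]; row 2: [4/5, 0, 0, -7/6]; row 3: [7/6, 0, 0, -4/5]; row 4: [0, -7/6, 4/5, 0]


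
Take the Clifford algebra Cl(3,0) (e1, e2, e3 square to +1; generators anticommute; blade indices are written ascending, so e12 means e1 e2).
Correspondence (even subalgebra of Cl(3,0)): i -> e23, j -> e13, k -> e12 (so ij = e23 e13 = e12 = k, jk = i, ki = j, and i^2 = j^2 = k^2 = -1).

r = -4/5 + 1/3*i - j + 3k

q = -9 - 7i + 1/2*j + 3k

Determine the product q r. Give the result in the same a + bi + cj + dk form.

In blades: q = -9 + 3*e12 + 1/2*e13 - 7*e23, r = -4/5 + 3*e12 - e13 + 1/3*e23.
Distribute q over r term by term (generator squares from the signature, products reordered to ascending indices): (-9)*r = 36/5 - 27*e12 + 9*e13 - 3*e23; (3*e12)*r = -9 - 12/5*e12 + e13 + 3*e23; (1/2*e13)*r = 1/2 - 1/6*e12 - 2/5*e13 + 3/2*e23; (-7*e23)*r = 7/3 + 7*e12 + 21*e13 + 28/5*e23.
Sum: 31/30 - 677/30*e12 + 153/5*e13 + 71/10*e23; translating back through the correspondence:
Answer: 31/30 + 71/10*i + 153/5*j - 677/30*k


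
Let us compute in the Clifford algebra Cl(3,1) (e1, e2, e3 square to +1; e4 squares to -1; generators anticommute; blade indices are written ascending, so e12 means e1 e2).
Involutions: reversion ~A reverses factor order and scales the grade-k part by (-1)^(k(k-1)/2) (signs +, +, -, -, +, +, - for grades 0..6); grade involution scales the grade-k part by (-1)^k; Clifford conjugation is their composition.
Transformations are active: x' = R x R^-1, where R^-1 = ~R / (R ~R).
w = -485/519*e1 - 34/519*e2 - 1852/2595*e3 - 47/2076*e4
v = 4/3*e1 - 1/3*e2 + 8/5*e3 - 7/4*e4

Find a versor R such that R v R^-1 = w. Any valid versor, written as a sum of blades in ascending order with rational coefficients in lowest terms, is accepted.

Here q(v) = q(w) = 4991/3600; the classical choice R = v + w = 69/173*e1 - 69/173*e2 + 460/519*e3 - 920/519*e4 then realises v -> w under the sandwich.
Answer: 69/173*e1 - 69/173*e2 + 460/519*e3 - 920/519*e4


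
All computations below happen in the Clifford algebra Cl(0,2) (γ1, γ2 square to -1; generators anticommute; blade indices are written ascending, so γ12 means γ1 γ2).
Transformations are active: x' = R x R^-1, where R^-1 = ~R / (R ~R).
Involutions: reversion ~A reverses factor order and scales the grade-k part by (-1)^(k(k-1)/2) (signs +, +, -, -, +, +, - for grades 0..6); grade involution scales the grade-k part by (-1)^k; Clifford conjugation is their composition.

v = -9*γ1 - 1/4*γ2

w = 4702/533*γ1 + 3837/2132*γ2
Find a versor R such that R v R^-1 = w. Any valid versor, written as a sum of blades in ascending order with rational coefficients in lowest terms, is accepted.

R = v + w = -95/533*γ1 + 826/533*γ2 works: the equal norms (-1297/16) guarantee its sandwich swaps v into w.
Answer: -95/533*γ1 + 826/533*γ2


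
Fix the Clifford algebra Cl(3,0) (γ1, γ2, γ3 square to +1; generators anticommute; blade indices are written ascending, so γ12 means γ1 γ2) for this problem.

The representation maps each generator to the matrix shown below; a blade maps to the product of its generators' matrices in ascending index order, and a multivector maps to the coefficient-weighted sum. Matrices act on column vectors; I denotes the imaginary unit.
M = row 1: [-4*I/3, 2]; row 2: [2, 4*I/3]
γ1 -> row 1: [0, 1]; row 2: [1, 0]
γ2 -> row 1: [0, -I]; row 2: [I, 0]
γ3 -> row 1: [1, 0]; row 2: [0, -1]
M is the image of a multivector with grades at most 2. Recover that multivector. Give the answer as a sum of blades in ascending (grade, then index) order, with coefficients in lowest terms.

Method: 1, rho(γ1), rho(γ2), rho(γ3) form a trace-orthogonal basis of the 2x2 complex matrices (tr(X Y) = 2 if X = Y, else 0), so M = m0*1 + m1*rho(γ1) + m2*rho(γ2) + m3*rho(γ3) with m0 = tr(M)/2 = 0, m1 = tr(M rho(γ1))/2 = 2, m2 = tr(M rho(γ2))/2 = 0, m3 = tr(M rho(γ3))/2 = -4*I/3.
Multiplying table entries, the bivector images are rho(γ12) = I*rho(γ3), rho(γ13) = -I*rho(γ2), rho(γ23) = I*rho(γ1); with real blade coefficients the real parts of m0..m3 are the coefficients of 1, γ1, γ2, γ3 and the imaginary parts give the bivectors (γ23: Im m1, γ13: -Im m2, γ12: Im m3).
Answer: 2*γ1 - 4/3*γ12


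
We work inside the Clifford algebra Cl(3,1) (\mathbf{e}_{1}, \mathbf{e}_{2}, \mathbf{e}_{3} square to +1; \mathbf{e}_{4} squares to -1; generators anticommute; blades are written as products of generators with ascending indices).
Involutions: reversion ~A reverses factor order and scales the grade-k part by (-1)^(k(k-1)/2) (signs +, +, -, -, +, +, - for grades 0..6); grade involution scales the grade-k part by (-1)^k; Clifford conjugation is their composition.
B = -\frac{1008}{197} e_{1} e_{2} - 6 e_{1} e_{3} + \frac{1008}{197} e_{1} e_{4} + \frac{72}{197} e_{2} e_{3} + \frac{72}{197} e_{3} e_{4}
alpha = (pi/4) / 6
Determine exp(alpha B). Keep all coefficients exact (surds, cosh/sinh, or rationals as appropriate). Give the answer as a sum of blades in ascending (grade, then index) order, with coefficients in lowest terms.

B^2 term by term: the squares give (-\frac{1008}{197})^2*(e_{1} e_{2})^2 + (-6)^2*(e_{1} e_{3})^2 + (\frac{1008}{197})^2*(e_{1} e_{4})^2 + (\frac{72}{197})^2*(e_{2} e_{3})^2 + (\frac{72}{197})^2*(e_{3} e_{4})^2 = \frac{1016064}{38809}*(-1) + 36*(-1) + \frac{1016064}{38809}*(+1) + \frac{5184}{38809}*(-1) + \frac{5184}{38809}*(+1) = -36 (each basis 2-blade squares to minus the product of its generators' squares); cross terms between blades sharing an index anticommute and cancel; the commuting (index-disjoint) pairs give grade-4 terms 2*c*c'*(blade product), which cancel blade by blade — e_{1} e_{2} e_{3} e_{4}: -\frac{145152}{38809} + \frac{145152}{38809} = 0 — confirming B is simple. So B^2 = -36.
B^2 = -36 — the negative square puts this in the circular regime; l = 6, alpha*l = \frac{\pi}{4}, so exp(alpha B) = cos(\frac{\pi}{4}) + (sin(\frac{\pi}{4})/6)*B = \frac{\sqrt{2}}{2} + (\frac{\sqrt{2}}{12})*B.
Answer: \frac{\sqrt{2}}{2} - \frac{84 \sqrt{2}}{197} e_{1} e_{2} - \frac{\sqrt{2}}{2} e_{1} e_{3} + \frac{84 \sqrt{2}}{197} e_{1} e_{4} + \frac{6 \sqrt{2}}{197} e_{2} e_{3} + \frac{6 \sqrt{2}}{197} e_{3} e_{4}


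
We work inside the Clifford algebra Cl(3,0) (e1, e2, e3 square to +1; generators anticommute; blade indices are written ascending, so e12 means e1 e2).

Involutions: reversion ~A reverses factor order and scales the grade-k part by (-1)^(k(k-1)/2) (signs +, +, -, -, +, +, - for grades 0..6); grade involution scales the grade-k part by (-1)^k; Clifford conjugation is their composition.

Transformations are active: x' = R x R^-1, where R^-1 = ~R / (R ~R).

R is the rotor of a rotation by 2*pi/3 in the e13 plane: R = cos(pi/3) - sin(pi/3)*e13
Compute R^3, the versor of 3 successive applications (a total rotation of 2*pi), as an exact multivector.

Because a rotor carries half the rotation angle, composing 3 copies of this e13-plane rotor multiplies the phase: 3*(pi/3) = pi, hence R^3 = cos(pi) - sin(pi)*e13.
cos(pi) = -1 and sin(pi) = 0, so R^3 = -1. The total rotation 2*pi is 1 full turn, so every vector returns to itself, yet the rotor is -1, on the OTHER sheet of the double cover (an odd number of 2*pi turns).
Answer: -1


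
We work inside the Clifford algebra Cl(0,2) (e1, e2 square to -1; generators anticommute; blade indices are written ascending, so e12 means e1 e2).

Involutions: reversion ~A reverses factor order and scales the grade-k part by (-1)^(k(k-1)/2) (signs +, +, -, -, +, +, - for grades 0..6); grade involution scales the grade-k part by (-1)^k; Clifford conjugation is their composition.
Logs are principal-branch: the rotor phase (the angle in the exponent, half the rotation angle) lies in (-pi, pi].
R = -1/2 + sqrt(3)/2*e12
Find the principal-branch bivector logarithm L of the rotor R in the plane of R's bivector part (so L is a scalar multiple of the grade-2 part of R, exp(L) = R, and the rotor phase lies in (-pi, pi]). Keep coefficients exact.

The scalar part of R is -1/2, which pins the rotor phase on the principal branch; dividing the bivector part by the sine of that phase recovers the unit plane, and L is the phase times that plane.
Concretely: cos(phase) = -1/2 gives phase = ±2*pi/3, and since phase/sin(phase) is even the sign is immaterial: L = (phase/sin(phase)) * <R>_2 = (4*sqrt(3)*pi/9) * <R>_2.
Answer: 2*pi/3*e12


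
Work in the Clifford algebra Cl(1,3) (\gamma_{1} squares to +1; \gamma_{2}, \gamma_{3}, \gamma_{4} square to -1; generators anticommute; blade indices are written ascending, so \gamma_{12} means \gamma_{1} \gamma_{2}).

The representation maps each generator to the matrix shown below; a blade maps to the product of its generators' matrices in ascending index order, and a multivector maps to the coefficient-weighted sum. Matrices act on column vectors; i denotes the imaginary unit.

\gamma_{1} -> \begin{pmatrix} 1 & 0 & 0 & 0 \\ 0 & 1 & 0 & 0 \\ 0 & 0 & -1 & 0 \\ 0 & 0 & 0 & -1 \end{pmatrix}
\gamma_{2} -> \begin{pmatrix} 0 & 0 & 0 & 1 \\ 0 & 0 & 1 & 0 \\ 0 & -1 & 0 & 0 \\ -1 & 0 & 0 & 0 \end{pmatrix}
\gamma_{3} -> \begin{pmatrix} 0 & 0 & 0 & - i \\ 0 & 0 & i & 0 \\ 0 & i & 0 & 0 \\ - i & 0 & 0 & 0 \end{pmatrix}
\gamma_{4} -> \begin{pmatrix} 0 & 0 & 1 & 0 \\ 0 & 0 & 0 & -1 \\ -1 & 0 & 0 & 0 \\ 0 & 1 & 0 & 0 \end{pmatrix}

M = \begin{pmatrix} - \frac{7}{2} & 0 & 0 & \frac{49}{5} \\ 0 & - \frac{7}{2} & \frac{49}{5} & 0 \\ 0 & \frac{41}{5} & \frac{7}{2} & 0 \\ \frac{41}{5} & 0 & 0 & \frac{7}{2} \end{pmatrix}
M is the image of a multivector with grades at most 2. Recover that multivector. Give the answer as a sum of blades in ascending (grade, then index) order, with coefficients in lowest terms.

Method: the blade images are trace-orthogonal — tr(rho(e_A) rho(e_B)^-1) = 4 if A = B and 0 otherwise — and rho(e_A)^-1 = (e_A)^2 * rho(e_A) with (e_A)^2 = +1 or -1, so the coefficient of e_A in the preimage is (e_A)^2 * tr(M rho(e_A))/4.
Nonzero projections over blades of grade <= 2: \gamma_{1}: (\gamma_{1})^2 = +1, tr(M rho(\gamma_{1})) = -14, coefficient -\frac{7}{2}; \gamma_{2}: (\gamma_{2})^2 = -1, tr(M rho(\gamma_{2})) = - \frac{16}{5}, coefficient \frac{4}{5}; \gamma_{12}: (\gamma_{12})^2 = +1, tr(M rho(\gamma_{12})) = 36, coefficient 9. Every other blade of grade <= 2 projects to 0.
Answer: -\frac{7}{2} \gamma_{1} + \frac{4}{5} \gamma_{2} + 9 \gamma_{12}


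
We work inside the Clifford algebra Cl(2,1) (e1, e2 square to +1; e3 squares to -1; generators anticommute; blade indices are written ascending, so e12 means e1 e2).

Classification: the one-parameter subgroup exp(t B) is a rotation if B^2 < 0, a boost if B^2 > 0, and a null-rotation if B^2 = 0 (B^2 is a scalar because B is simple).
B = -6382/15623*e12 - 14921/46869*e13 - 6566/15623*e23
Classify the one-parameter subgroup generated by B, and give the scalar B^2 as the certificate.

B^2 term by term: the squares give (-6382/15623)^2*(e12)^2 + (-14921/46869)^2*(e13)^2 + (-6566/15623)^2*(e23)^2 = 40729924/244078129*(-1) + 222636241/2196703161*(+1) + 43112356/244078129*(+1) = 1/9 (each basis 2-blade squares to minus the product of its generators' squares); cross terms between blades sharing an index anticommute and cancel. So B^2 = 1/9.
Answer: boost, certificate B^2 = 1/9. Key observation: B^2 = 1/9 is a conjugation invariant, so its sign decides the class regardless of the surface form of B.


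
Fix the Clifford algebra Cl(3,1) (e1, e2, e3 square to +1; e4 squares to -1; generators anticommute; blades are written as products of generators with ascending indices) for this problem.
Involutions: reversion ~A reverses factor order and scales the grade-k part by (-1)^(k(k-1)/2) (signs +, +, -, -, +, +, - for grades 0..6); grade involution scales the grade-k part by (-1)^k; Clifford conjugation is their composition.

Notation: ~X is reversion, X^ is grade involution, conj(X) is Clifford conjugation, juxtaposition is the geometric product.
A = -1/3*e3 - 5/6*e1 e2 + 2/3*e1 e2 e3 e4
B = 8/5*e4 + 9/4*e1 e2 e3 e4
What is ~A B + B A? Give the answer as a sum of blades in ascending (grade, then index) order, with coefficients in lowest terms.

first term: -3/2 - 289/120*e3 e4 - 16/15*e1 e2 e3 + 7/12*e1 e2 e4
second term: -3/2 + 289/120*e3 e4 + 16/15*e1 e2 e3 - 7/12*e1 e2 e4
Answer: -3


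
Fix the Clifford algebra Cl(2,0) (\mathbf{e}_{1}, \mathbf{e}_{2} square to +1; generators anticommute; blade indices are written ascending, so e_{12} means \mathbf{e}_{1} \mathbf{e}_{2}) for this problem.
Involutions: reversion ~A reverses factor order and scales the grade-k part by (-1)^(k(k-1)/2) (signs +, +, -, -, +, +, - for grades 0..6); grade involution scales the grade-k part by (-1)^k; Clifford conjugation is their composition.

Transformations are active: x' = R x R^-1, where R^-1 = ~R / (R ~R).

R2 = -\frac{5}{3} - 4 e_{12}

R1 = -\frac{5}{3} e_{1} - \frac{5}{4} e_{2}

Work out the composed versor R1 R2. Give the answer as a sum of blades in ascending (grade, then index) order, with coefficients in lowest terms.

Distribute over the terms of R1 (each basis-blade product reordered to ascending indices, repeated generators contracted through their squares):
(-\frac{5}{3} e_{1}) R2 = \frac{25}{9} e_{1} + \frac{20}{3} e_{2}
(-\frac{5}{4} e_{2}) R2 = -5 e_{1} + \frac{25}{12} e_{2}
Summing the partial products and collecting blades:
Answer: -\frac{20}{9} e_{1} + \frac{35}{4} e_{2}


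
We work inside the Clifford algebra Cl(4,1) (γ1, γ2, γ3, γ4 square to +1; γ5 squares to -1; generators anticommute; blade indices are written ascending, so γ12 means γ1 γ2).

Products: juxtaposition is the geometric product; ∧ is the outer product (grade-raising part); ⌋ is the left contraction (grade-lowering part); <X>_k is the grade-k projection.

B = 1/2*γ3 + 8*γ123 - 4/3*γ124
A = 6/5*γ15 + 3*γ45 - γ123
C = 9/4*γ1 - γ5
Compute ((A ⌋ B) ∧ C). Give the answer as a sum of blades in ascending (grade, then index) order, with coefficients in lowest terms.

step 1: 8
step 2: 18*γ1 - 8*γ5
Answer: 18*γ1 - 8*γ5


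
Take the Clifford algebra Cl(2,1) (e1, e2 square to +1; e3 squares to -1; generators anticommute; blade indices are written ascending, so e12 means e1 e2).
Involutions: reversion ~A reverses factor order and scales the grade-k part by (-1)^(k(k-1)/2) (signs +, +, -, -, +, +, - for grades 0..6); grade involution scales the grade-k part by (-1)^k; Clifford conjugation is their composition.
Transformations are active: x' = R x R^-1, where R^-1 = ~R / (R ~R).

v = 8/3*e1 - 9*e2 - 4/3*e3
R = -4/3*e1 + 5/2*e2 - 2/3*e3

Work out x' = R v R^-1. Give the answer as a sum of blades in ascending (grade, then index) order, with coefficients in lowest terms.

~R = -4/3*e1 + 5/2*e2 - 2/3*e3, and R ~R = 91/12, so R^-1 = ~R / (91/12).
R v = -485/18 + 16/3*e12 + 32/9*e13 - 28/3*e23
Answer: 5576/819*e1 - 2393/273*e2 + 4972/819*e3


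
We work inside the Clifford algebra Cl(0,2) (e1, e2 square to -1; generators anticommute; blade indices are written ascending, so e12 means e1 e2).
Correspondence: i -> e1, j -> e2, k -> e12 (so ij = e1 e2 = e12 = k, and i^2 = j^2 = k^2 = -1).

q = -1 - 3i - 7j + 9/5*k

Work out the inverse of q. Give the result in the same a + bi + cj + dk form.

In blades: q = -1 - 3*e1 - 7*e2 + 9/5*e12.
With qbar = -1 + 3*e1 + 7*e2 - 9/5*e12 (scalar fixed, mapped units negated), q qbar = 1556/25 (the sum of squared coefficients), so q^-1 = qbar / (1556/25) = -25/1556 + 75/1556*e1 + 175/1556*e2 - 45/1556*e12; translating back:
Answer: -25/1556 + 75/1556*i + 175/1556*j - 45/1556*k


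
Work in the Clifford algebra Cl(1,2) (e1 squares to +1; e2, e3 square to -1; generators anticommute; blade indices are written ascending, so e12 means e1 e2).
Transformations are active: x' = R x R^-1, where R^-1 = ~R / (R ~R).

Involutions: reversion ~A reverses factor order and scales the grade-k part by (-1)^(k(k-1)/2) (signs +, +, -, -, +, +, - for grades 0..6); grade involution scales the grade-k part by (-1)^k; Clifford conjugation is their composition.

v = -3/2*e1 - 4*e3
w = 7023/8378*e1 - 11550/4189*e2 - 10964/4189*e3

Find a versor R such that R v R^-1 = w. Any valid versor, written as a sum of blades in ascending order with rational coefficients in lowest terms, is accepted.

Reasoning: v^2 = w^2 = -55/4 since conjugation preserves the quadratic form; R = v + w = -2772/4189*e1 - 11550/4189*e2 - 27720/4189*e3 is then valid when invertible, keeping its own part and reversing (v - w)/2.
Answer: -2772/4189*e1 - 11550/4189*e2 - 27720/4189*e3


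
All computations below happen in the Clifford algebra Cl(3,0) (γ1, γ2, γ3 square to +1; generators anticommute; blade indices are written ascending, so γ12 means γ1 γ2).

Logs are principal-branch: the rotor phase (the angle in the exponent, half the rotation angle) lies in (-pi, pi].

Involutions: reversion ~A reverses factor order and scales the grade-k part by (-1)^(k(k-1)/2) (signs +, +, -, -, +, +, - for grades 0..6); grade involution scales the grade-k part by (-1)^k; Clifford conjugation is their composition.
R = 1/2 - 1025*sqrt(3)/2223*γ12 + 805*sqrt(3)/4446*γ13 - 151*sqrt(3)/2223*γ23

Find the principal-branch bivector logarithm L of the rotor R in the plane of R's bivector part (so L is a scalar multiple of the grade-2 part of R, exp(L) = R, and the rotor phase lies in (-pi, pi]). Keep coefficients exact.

The scalar part of R is 1/2, which fixes the principal-branch rotor phase; the unit plane is then the bivector part divided by the sine of that phase, and L is that plane scaled by the phase.
Concretely: cos(phase) = 1/2 gives phase = ±pi/3, and since phase/sin(phase) is even the sign is immaterial: L = (phase/sin(phase)) * <R>_2 = (2*sqrt(3)*pi/9) * <R>_2.
Answer: -2050*pi/6669*γ12 + 805*pi/6669*γ13 - 302*pi/6669*γ23


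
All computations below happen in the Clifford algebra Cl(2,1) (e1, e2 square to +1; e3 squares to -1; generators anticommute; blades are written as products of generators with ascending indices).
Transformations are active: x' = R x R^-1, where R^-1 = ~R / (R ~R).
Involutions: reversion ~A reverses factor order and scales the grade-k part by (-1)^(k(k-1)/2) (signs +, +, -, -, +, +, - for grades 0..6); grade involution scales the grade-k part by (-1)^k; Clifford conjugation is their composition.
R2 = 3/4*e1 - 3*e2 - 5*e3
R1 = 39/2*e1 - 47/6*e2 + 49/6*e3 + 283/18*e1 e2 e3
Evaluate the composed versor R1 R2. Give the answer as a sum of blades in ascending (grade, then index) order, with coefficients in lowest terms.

Distribute over the terms of R2 (each basis-blade product reordered to ascending indices, repeated generators contracted through their squares):
R1 (3/4*e1) = 117/8 + 47/8*e1 e2 - 49/8*e1 e3 + 283/24*e2 e3
R1 (-3*e2) = 47/2 - 117/2*e1 e2 + 283/6*e1 e3 + 49/2*e2 e3
R1 (-5*e3) = 245/6 + 1415/18*e1 e2 - 195/2*e1 e3 + 235/6*e2 e3
Summing the partial products and collecting blades:
Answer: 1895/24 + 1871/72*e1 e2 - 1355/24*e1 e3 + 1811/24*e2 e3


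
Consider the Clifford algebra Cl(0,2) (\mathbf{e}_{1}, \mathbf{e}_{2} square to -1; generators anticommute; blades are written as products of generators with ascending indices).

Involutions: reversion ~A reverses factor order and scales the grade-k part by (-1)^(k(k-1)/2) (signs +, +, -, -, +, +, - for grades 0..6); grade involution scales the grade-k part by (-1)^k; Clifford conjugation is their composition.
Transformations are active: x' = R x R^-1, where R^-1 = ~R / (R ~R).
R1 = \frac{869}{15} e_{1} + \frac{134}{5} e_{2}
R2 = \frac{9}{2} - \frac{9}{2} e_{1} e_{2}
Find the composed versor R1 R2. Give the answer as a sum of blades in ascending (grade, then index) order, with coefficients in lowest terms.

Distribute over the terms of R1 (each basis-blade product reordered to ascending indices, repeated generators contracted through their squares):
(\frac{869}{15} e_{1}) R2 = \frac{2607}{10} e_{1} + \frac{2607}{10} e_{2}
(\frac{134}{5} e_{2}) R2 = -\frac{603}{5} e_{1} + \frac{603}{5} e_{2}
Summing the partial products and collecting blades:
Answer: \frac{1401}{10} e_{1} + \frac{3813}{10} e_{2}


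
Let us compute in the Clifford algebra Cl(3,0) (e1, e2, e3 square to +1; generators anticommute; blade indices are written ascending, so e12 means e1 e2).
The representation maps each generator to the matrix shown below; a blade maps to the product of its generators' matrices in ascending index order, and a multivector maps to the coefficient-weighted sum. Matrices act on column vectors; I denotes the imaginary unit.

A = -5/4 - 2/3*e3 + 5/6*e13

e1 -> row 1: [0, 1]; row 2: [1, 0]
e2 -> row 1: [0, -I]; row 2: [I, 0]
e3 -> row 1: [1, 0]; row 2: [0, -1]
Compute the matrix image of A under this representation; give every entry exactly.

Bivector images (products of the table entries): rho(e13) = rho(e1)rho(e3) = row 1: [0, -1]; row 2: [1, 0].
M = (-5/4)*1 + (-2/3)*rho(e3) + (5/6)*rho(e13), summed entrywise (1 is the identity matrix):
Answer: row 1: [-23/12, -5/6]; row 2: [5/6, -7/12]


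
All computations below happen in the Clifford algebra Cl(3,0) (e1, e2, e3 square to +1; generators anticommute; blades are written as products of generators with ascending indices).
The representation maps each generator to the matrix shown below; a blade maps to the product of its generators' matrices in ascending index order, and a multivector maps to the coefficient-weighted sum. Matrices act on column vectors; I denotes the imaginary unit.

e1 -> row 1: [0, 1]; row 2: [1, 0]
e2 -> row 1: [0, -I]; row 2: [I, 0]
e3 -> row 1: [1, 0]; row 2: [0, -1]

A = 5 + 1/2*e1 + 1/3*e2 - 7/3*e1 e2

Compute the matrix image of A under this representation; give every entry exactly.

Bivector images (products of the table entries): rho(e1 e2) = rho(e1)rho(e2) = row 1: [I, 0]; row 2: [0, -I].
M = (5)*1 + (1/2)*rho(e1) + (1/3)*rho(e2) + (-7/3)*rho(e1 e2), summed entrywise (1 is the identity matrix):
Answer: row 1: [5 - 7*I/3, 1/2 - I/3]; row 2: [1/2 + I/3, 5 + 7*I/3]


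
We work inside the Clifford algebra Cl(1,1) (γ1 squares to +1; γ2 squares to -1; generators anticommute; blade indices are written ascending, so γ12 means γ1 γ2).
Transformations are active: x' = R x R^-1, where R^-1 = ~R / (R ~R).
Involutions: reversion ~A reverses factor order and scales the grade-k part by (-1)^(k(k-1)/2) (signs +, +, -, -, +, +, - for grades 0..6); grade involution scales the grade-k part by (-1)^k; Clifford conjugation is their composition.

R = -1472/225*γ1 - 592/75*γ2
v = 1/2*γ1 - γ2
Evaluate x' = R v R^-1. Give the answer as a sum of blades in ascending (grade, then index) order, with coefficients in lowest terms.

~R = -1472/225*γ1 - 592/75*γ2, and R ~R = -987392/50625, so R^-1 = ~R / (-987392/50625).
R v = -2512/225 + 472/45*γ12
Answer: -61633/7714*γ1 - 30997/3857*γ2


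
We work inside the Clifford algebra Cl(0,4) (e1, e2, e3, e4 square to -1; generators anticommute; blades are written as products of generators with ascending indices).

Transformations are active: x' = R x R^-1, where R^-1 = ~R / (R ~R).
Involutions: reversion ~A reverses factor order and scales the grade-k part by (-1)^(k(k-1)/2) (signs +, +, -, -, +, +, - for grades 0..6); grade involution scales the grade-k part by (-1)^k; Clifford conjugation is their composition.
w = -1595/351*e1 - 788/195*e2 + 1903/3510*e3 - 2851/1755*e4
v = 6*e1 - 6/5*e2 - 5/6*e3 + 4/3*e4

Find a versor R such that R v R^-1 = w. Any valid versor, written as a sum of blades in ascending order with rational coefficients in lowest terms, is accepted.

Reasoning: v^2 = w^2 = -35921/900 since conjugation preserves the quadratic form; R = v + w = 511/351*e1 - 1022/195*e2 - 511/1755*e3 - 511/1755*e4 is then valid when invertible, keeping its own part and reversing (v - w)/2.
Answer: 511/351*e1 - 1022/195*e2 - 511/1755*e3 - 511/1755*e4


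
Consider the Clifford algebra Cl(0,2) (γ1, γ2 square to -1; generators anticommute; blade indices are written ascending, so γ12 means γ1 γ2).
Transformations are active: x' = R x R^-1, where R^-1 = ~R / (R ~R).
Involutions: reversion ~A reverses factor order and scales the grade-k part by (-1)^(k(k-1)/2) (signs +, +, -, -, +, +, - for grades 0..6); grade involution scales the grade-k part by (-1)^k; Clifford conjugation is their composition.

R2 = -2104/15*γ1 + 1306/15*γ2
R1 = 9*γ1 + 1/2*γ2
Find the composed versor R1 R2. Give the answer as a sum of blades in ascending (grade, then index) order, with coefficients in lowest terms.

Distribute over the terms of R1 (each basis-blade product reordered to ascending indices, repeated generators contracted through their squares):
(9*γ1) R2 = 6312/5 + 3918/5*γ12
(1/2*γ2) R2 = -653/15 + 1052/15*γ12
Summing the partial products and collecting blades:
Answer: 18283/15 + 12806/15*γ12


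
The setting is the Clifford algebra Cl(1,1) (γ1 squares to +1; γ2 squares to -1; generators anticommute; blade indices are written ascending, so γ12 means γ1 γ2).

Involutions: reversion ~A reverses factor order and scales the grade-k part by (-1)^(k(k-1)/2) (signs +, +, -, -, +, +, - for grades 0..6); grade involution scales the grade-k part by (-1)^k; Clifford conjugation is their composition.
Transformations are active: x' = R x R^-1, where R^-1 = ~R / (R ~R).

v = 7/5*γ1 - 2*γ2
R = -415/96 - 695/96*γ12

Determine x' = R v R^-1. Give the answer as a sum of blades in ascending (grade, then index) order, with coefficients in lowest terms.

~R = -415/96 + 695/96*γ12, and R ~R = -6475/192, so R^-1 = ~R / (-6475/192).
R v = -657/32*γ1 + 601/32*γ2
Answer: -13807/2072*γ1 + 70603/10360*γ2


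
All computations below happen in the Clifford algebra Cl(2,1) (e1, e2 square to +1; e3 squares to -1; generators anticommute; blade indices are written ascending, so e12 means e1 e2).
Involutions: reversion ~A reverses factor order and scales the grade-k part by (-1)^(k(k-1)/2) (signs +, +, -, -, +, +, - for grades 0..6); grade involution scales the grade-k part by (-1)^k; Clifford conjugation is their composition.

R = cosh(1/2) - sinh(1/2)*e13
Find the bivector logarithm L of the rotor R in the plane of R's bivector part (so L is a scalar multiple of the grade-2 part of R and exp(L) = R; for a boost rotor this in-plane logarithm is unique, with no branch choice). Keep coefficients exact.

The scalar part of R is cosh(1/2), giving the rapidity magnitude (cosh is even); the bivector part supplies orientation, its quotient by sinh of the rapidity is the plane, and L = rapidity * plane — unique in that plane, since flipping both signs leaves L unchanged.
Concretely: cosh(rapidity) = cosh(1/2) gives rapidity = ±1/2, and since rapidity/sinh(rapidity) is even the sign is immaterial: L = (rapidity/sinh(rapidity)) * <R>_2 = (1/(2*sinh(1/2))) * <R>_2.
Answer: -1/2*e13


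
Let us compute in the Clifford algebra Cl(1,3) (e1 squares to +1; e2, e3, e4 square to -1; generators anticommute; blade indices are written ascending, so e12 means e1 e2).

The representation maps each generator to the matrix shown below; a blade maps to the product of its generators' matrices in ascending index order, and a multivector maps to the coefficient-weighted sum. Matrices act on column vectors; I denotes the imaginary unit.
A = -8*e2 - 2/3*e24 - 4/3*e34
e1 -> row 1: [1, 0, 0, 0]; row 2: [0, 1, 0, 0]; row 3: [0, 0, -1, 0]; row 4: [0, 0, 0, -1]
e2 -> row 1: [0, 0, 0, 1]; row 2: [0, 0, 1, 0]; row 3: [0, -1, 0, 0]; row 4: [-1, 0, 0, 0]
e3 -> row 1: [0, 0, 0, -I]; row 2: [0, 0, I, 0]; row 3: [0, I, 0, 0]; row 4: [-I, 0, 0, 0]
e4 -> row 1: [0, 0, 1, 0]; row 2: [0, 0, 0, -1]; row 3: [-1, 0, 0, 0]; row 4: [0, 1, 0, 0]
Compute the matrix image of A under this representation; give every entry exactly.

Bivector images (products of the table entries): rho(e24) = rho(e2)rho(e4) = row 1: [0, 1, 0, 0]; row 2: [-1, 0, 0, 0]; row 3: [0, 0, 0, 1]; row 4: [0, 0, -1, 0]; rho(e34) = rho(e3)rho(e4) = row 1: [0, -I, 0, 0]; row 2: [-I, 0, 0, 0]; row 3: [0, 0, 0, -I]; row 4: [0, 0, -I, 0].
M = (-8)*rho(e2) + (-2/3)*rho(e24) + (-4/3)*rho(e34), summed entrywise:
Answer: row 1: [0, -2/3 + 4*I/3, 0, -8]; row 2: [2/3 + 4*I/3, 0, -8, 0]; row 3: [0, 8, 0, -2/3 + 4*I/3]; row 4: [8, 0, 2/3 + 4*I/3, 0]


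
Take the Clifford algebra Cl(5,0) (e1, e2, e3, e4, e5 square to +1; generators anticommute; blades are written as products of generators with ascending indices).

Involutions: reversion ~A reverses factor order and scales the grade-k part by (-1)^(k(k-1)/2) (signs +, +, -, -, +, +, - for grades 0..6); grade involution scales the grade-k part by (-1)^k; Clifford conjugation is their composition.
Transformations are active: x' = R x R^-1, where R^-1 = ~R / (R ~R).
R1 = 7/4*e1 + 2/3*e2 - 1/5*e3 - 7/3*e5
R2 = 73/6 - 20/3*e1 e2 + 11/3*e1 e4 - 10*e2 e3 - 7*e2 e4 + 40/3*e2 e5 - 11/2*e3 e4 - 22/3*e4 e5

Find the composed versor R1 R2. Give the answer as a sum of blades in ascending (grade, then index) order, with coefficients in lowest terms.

Distribute over the terms of R1 (each basis-blade product reordered to ascending indices, repeated generators contracted through their squares):
(7/4*e1) R2 = 511/24*e1 - 35/3*e2 + 77/12*e4 - 35/2*e1 e2 e3 - 49/4*e1 e2 e4 + 70/3*e1 e2 e5 - 77/8*e1 e3 e4 - 77/6*e1 e4 e5
(2/3*e2) R2 = 40/9*e1 + 73/9*e2 - 20/3*e3 - 14/3*e4 + 80/9*e5 - 22/9*e1 e2 e4 - 11/3*e2 e3 e4 - 44/9*e2 e4 e5
(-1/5*e3) R2 = -2*e2 - 73/30*e3 + 11/10*e4 + 4/3*e1 e2 e3 + 11/15*e1 e3 e4 - 7/5*e2 e3 e4 + 8/3*e2 e3 e5 + 22/15*e3 e4 e5
(-7/3*e5) R2 = 280/9*e2 - 154/9*e4 - 511/18*e5 + 140/9*e1 e2 e5 - 77/9*e1 e4 e5 + 70/3*e2 e3 e5 + 49/3*e2 e4 e5 + 77/6*e3 e4 e5
Summing the partial products and collecting blades:
Answer: 1853/72*e1 + 230/9*e2 - 91/10*e3 - 2567/180*e4 - 39/2*e5 - 97/6*e1 e2 e3 - 529/36*e1 e2 e4 + 350/9*e1 e2 e5 - 1067/120*e1 e3 e4 - 385/18*e1 e4 e5 - 76/15*e2 e3 e4 + 26*e2 e3 e5 + 103/9*e2 e4 e5 + 143/10*e3 e4 e5


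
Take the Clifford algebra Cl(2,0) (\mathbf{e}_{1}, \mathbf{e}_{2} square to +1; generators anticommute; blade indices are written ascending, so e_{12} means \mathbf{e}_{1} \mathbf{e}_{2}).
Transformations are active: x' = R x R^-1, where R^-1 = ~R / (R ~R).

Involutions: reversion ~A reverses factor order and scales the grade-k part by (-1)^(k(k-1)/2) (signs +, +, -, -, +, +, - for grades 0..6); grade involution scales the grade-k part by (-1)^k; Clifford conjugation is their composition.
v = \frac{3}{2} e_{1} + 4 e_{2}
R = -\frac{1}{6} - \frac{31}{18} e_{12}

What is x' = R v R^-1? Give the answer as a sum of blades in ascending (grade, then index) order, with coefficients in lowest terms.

~R = -\frac{1}{6} + \frac{31}{18} e_{12}, and R ~R = \frac{485}{162}, so R^-1 = ~R / (\frac{485}{162}).
R v = -\frac{257}{36} e_{1} + \frac{23}{12} e_{2}
Answer: -\frac{342}{485} e_{1} - \frac{4087}{970} e_{2}


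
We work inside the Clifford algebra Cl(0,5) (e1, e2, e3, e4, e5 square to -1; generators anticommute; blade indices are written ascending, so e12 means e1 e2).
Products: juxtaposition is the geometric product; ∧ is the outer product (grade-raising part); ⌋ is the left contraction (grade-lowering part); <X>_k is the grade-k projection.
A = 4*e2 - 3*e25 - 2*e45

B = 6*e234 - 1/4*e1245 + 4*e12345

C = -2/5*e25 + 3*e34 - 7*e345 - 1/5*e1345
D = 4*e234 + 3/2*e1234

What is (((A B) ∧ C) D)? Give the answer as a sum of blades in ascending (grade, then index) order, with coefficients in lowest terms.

step 1: -1/2*e12 + 3/4*e14 - 24*e34 + 8*e123 + 12*e134 - e145 - 12*e235 - 18*e345 + 16*e1345
step 2: -3/2*e1234 + 3/10*e1245 + 48/5*e2345 - 13/10*e12345
step 3: -9/4 - 6*e1 - 807/20*e5 - 46/5*e15 - 9/20*e35 - 6/5*e135
Answer: -9/4 - 6*e1 - 807/20*e5 - 46/5*e15 - 9/20*e35 - 6/5*e135


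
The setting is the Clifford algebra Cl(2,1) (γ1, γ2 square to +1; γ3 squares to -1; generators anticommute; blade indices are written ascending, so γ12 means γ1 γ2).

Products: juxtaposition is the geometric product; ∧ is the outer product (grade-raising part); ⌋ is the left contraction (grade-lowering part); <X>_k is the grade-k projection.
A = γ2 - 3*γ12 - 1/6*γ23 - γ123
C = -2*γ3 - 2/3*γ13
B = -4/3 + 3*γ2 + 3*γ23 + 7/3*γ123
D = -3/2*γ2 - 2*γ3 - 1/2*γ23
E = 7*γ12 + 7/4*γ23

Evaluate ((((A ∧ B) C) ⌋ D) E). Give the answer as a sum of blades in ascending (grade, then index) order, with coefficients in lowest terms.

step 1: -4/3*γ2 + 4*γ12 + 2/9*γ23 + 4/3*γ123
step 2: 4/3*γ2 + 76/27*γ12 + 16/3*γ23 - 80/9*γ123
step 3: -14/3 - 2/3*γ3
step 4: -7/6*γ2 - 98/3*γ12 - 49/6*γ23 - 14/3*γ123
Answer: -7/6*γ2 - 98/3*γ12 - 49/6*γ23 - 14/3*γ123


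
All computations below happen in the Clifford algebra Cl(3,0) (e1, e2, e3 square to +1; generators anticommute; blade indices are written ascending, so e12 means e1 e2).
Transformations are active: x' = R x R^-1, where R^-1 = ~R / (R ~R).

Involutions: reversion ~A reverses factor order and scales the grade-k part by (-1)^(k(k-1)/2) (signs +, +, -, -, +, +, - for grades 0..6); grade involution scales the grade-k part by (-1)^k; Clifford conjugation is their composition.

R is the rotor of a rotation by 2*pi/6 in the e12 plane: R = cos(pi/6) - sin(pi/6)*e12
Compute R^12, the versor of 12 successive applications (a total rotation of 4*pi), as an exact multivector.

Rotor phase runs at HALF the rotation angle; powers of one rotor simply add phase, so after 12 steps in e12 the phase is 12*pi/6 = 2*pi and R^12 = cos(2*pi) - sin(2*pi)*e12.
cos(2*pi) = 1 and sin(2*pi) = 0, so R^12 = 1. The total rotation 4*pi is 2 full turns, so every vector returns to itself, yet the rotor is +1, back on the identity sheet (an even number of 2*pi turns).
Answer: 1
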